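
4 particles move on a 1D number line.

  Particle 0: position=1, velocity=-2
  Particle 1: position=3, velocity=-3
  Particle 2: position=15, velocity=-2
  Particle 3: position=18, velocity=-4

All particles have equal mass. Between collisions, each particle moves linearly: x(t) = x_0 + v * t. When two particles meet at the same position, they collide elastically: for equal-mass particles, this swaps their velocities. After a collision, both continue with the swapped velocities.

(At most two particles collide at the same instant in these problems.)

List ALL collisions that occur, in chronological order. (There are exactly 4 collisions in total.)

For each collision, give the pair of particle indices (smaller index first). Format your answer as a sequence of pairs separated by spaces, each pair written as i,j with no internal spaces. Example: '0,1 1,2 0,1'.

Answer: 2,3 0,1 1,2 0,1

Derivation:
Collision at t=3/2: particles 2 and 3 swap velocities; positions: p0=-2 p1=-3/2 p2=12 p3=12; velocities now: v0=-2 v1=-3 v2=-4 v3=-2
Collision at t=2: particles 0 and 1 swap velocities; positions: p0=-3 p1=-3 p2=10 p3=11; velocities now: v0=-3 v1=-2 v2=-4 v3=-2
Collision at t=17/2: particles 1 and 2 swap velocities; positions: p0=-45/2 p1=-16 p2=-16 p3=-2; velocities now: v0=-3 v1=-4 v2=-2 v3=-2
Collision at t=15: particles 0 and 1 swap velocities; positions: p0=-42 p1=-42 p2=-29 p3=-15; velocities now: v0=-4 v1=-3 v2=-2 v3=-2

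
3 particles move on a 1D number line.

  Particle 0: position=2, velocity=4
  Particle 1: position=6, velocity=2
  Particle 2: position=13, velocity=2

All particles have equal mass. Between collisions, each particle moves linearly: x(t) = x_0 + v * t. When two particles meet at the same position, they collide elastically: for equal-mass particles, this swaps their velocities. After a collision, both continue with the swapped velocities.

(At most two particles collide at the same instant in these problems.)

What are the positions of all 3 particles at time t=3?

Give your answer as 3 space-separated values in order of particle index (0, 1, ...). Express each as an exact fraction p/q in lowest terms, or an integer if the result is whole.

Collision at t=2: particles 0 and 1 swap velocities; positions: p0=10 p1=10 p2=17; velocities now: v0=2 v1=4 v2=2
Advance to t=3 (no further collisions before then); velocities: v0=2 v1=4 v2=2; positions = 12 14 19

Answer: 12 14 19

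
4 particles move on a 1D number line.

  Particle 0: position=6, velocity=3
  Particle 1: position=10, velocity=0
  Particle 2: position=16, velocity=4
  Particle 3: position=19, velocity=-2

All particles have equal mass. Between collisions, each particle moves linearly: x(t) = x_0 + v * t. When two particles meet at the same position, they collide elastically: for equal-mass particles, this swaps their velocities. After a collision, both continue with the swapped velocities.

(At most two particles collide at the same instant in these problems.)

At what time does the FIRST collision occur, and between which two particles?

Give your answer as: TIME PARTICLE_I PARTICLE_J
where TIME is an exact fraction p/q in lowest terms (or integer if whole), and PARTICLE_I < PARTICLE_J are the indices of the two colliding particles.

Pair (0,1): pos 6,10 vel 3,0 -> gap=4, closing at 3/unit, collide at t=4/3
Pair (1,2): pos 10,16 vel 0,4 -> not approaching (rel speed -4 <= 0)
Pair (2,3): pos 16,19 vel 4,-2 -> gap=3, closing at 6/unit, collide at t=1/2
Earliest collision: t=1/2 between 2 and 3

Answer: 1/2 2 3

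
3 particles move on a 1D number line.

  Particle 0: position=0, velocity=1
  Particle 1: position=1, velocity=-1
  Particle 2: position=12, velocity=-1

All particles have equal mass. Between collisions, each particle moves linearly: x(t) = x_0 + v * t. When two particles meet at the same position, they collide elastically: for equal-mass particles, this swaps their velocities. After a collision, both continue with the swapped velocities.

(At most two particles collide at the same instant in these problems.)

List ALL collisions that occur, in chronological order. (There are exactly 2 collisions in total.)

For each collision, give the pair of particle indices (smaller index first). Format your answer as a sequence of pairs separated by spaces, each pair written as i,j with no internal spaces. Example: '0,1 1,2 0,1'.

Collision at t=1/2: particles 0 and 1 swap velocities; positions: p0=1/2 p1=1/2 p2=23/2; velocities now: v0=-1 v1=1 v2=-1
Collision at t=6: particles 1 and 2 swap velocities; positions: p0=-5 p1=6 p2=6; velocities now: v0=-1 v1=-1 v2=1

Answer: 0,1 1,2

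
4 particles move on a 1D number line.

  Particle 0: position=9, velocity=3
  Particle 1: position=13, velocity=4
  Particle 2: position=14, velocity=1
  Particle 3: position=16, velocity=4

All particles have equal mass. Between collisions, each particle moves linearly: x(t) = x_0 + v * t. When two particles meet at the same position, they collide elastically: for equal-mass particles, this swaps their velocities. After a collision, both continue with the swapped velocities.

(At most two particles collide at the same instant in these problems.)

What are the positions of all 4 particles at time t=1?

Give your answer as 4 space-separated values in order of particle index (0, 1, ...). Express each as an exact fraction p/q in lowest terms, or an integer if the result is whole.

Collision at t=1/3: particles 1 and 2 swap velocities; positions: p0=10 p1=43/3 p2=43/3 p3=52/3; velocities now: v0=3 v1=1 v2=4 v3=4
Advance to t=1 (no further collisions before then); velocities: v0=3 v1=1 v2=4 v3=4; positions = 12 15 17 20

Answer: 12 15 17 20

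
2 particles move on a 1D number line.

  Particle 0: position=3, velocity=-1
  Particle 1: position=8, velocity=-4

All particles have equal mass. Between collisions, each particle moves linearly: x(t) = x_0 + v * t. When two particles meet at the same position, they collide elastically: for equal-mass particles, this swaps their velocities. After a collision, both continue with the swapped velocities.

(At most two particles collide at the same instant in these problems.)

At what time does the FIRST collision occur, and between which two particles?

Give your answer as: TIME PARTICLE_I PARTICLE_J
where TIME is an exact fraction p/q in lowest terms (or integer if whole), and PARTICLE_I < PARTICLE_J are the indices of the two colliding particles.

Answer: 5/3 0 1

Derivation:
Pair (0,1): pos 3,8 vel -1,-4 -> gap=5, closing at 3/unit, collide at t=5/3
Earliest collision: t=5/3 between 0 and 1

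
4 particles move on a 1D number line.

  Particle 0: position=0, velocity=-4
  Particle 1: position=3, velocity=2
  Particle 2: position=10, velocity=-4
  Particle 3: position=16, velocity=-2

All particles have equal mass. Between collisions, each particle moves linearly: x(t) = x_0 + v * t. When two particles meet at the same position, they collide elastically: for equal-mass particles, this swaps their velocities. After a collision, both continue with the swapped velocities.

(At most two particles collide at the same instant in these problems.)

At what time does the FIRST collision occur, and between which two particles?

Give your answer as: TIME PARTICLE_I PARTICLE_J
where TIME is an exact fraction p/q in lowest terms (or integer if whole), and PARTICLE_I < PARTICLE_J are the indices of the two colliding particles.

Answer: 7/6 1 2

Derivation:
Pair (0,1): pos 0,3 vel -4,2 -> not approaching (rel speed -6 <= 0)
Pair (1,2): pos 3,10 vel 2,-4 -> gap=7, closing at 6/unit, collide at t=7/6
Pair (2,3): pos 10,16 vel -4,-2 -> not approaching (rel speed -2 <= 0)
Earliest collision: t=7/6 between 1 and 2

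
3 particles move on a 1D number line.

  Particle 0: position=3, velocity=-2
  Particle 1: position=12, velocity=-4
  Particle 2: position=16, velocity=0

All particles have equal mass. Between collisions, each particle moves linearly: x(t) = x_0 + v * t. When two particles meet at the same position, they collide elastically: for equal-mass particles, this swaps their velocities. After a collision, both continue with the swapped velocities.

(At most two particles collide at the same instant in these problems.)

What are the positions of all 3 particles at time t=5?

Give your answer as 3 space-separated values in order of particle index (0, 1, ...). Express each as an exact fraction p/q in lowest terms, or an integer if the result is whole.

Collision at t=9/2: particles 0 and 1 swap velocities; positions: p0=-6 p1=-6 p2=16; velocities now: v0=-4 v1=-2 v2=0
Advance to t=5 (no further collisions before then); velocities: v0=-4 v1=-2 v2=0; positions = -8 -7 16

Answer: -8 -7 16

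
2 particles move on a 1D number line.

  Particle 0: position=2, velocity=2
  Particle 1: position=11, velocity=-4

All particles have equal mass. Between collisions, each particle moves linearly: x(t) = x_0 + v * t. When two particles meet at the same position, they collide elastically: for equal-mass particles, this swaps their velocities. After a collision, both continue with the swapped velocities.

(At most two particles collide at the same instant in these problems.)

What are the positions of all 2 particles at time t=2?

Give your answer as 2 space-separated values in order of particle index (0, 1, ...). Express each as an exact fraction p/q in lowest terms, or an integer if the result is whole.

Collision at t=3/2: particles 0 and 1 swap velocities; positions: p0=5 p1=5; velocities now: v0=-4 v1=2
Advance to t=2 (no further collisions before then); velocities: v0=-4 v1=2; positions = 3 6

Answer: 3 6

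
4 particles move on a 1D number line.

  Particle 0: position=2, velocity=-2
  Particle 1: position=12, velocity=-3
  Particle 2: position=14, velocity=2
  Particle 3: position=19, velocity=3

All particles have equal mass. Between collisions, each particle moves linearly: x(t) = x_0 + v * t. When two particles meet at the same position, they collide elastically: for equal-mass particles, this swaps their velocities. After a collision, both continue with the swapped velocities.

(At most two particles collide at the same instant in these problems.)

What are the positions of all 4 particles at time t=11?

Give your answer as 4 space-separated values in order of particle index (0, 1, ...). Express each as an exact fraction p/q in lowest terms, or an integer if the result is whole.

Answer: -21 -20 36 52

Derivation:
Collision at t=10: particles 0 and 1 swap velocities; positions: p0=-18 p1=-18 p2=34 p3=49; velocities now: v0=-3 v1=-2 v2=2 v3=3
Advance to t=11 (no further collisions before then); velocities: v0=-3 v1=-2 v2=2 v3=3; positions = -21 -20 36 52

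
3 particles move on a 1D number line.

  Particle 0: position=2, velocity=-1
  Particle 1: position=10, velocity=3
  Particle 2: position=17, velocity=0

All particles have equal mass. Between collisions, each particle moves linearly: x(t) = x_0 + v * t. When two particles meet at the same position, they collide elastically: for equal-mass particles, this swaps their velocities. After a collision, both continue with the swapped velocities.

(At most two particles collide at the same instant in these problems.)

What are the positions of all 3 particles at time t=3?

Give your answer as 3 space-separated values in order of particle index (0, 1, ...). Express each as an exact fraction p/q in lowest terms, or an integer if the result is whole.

Collision at t=7/3: particles 1 and 2 swap velocities; positions: p0=-1/3 p1=17 p2=17; velocities now: v0=-1 v1=0 v2=3
Advance to t=3 (no further collisions before then); velocities: v0=-1 v1=0 v2=3; positions = -1 17 19

Answer: -1 17 19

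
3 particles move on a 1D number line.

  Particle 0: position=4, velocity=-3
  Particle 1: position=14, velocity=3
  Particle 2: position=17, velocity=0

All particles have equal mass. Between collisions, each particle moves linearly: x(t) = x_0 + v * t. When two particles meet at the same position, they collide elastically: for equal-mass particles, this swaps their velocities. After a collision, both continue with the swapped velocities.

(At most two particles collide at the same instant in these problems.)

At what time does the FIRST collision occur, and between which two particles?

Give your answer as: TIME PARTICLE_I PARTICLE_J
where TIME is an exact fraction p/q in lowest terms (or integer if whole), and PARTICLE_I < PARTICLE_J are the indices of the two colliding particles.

Answer: 1 1 2

Derivation:
Pair (0,1): pos 4,14 vel -3,3 -> not approaching (rel speed -6 <= 0)
Pair (1,2): pos 14,17 vel 3,0 -> gap=3, closing at 3/unit, collide at t=1
Earliest collision: t=1 between 1 and 2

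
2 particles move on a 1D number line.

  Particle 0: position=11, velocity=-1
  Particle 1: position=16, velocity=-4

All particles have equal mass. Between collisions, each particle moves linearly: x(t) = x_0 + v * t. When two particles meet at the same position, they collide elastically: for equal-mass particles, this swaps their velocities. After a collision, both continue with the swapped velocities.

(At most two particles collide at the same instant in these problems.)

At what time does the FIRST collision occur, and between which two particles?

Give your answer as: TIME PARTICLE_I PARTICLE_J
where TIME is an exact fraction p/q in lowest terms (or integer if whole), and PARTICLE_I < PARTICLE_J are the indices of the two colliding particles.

Pair (0,1): pos 11,16 vel -1,-4 -> gap=5, closing at 3/unit, collide at t=5/3
Earliest collision: t=5/3 between 0 and 1

Answer: 5/3 0 1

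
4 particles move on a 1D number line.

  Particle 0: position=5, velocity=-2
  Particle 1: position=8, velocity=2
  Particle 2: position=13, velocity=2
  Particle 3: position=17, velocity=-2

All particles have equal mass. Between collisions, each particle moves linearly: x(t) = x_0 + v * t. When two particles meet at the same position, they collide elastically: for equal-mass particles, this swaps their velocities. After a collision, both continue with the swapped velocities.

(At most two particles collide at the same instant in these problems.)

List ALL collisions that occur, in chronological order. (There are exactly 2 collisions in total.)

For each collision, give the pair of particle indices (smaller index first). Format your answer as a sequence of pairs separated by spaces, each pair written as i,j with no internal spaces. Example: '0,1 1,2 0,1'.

Collision at t=1: particles 2 and 3 swap velocities; positions: p0=3 p1=10 p2=15 p3=15; velocities now: v0=-2 v1=2 v2=-2 v3=2
Collision at t=9/4: particles 1 and 2 swap velocities; positions: p0=1/2 p1=25/2 p2=25/2 p3=35/2; velocities now: v0=-2 v1=-2 v2=2 v3=2

Answer: 2,3 1,2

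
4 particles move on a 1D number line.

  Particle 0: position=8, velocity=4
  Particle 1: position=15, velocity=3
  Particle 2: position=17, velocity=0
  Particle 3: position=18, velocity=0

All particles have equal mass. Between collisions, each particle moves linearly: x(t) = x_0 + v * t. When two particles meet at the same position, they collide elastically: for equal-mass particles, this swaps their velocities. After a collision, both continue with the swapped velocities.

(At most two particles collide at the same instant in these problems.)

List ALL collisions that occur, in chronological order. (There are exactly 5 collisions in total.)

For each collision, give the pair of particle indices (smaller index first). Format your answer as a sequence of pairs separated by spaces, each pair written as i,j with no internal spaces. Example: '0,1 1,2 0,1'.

Collision at t=2/3: particles 1 and 2 swap velocities; positions: p0=32/3 p1=17 p2=17 p3=18; velocities now: v0=4 v1=0 v2=3 v3=0
Collision at t=1: particles 2 and 3 swap velocities; positions: p0=12 p1=17 p2=18 p3=18; velocities now: v0=4 v1=0 v2=0 v3=3
Collision at t=9/4: particles 0 and 1 swap velocities; positions: p0=17 p1=17 p2=18 p3=87/4; velocities now: v0=0 v1=4 v2=0 v3=3
Collision at t=5/2: particles 1 and 2 swap velocities; positions: p0=17 p1=18 p2=18 p3=45/2; velocities now: v0=0 v1=0 v2=4 v3=3
Collision at t=7: particles 2 and 3 swap velocities; positions: p0=17 p1=18 p2=36 p3=36; velocities now: v0=0 v1=0 v2=3 v3=4

Answer: 1,2 2,3 0,1 1,2 2,3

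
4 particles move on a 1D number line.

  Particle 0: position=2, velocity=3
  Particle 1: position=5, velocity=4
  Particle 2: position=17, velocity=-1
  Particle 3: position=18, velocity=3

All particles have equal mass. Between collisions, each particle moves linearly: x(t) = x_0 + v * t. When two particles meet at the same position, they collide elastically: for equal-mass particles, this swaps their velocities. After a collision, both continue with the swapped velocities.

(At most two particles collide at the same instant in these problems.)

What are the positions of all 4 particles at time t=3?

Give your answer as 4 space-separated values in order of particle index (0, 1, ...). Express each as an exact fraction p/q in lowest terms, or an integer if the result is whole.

Collision at t=12/5: particles 1 and 2 swap velocities; positions: p0=46/5 p1=73/5 p2=73/5 p3=126/5; velocities now: v0=3 v1=-1 v2=4 v3=3
Advance to t=3 (no further collisions before then); velocities: v0=3 v1=-1 v2=4 v3=3; positions = 11 14 17 27

Answer: 11 14 17 27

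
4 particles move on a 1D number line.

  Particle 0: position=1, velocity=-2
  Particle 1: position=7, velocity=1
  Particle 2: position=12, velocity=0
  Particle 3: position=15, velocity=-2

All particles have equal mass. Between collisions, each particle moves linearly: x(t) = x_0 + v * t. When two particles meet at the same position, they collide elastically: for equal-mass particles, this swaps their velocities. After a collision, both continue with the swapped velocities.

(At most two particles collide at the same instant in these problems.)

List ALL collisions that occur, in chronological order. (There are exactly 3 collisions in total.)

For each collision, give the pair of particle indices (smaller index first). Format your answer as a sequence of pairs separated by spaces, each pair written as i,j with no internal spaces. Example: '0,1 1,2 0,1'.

Answer: 2,3 1,2 2,3

Derivation:
Collision at t=3/2: particles 2 and 3 swap velocities; positions: p0=-2 p1=17/2 p2=12 p3=12; velocities now: v0=-2 v1=1 v2=-2 v3=0
Collision at t=8/3: particles 1 and 2 swap velocities; positions: p0=-13/3 p1=29/3 p2=29/3 p3=12; velocities now: v0=-2 v1=-2 v2=1 v3=0
Collision at t=5: particles 2 and 3 swap velocities; positions: p0=-9 p1=5 p2=12 p3=12; velocities now: v0=-2 v1=-2 v2=0 v3=1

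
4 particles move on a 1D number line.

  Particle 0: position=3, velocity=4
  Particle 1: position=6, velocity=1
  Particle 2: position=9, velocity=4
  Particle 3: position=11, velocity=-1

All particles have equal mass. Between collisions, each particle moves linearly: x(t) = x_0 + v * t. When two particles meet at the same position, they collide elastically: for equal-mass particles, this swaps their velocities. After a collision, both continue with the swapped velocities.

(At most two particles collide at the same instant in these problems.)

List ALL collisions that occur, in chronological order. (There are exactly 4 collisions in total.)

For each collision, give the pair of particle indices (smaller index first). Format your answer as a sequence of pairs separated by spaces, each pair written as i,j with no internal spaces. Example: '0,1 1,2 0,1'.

Answer: 2,3 0,1 1,2 0,1

Derivation:
Collision at t=2/5: particles 2 and 3 swap velocities; positions: p0=23/5 p1=32/5 p2=53/5 p3=53/5; velocities now: v0=4 v1=1 v2=-1 v3=4
Collision at t=1: particles 0 and 1 swap velocities; positions: p0=7 p1=7 p2=10 p3=13; velocities now: v0=1 v1=4 v2=-1 v3=4
Collision at t=8/5: particles 1 and 2 swap velocities; positions: p0=38/5 p1=47/5 p2=47/5 p3=77/5; velocities now: v0=1 v1=-1 v2=4 v3=4
Collision at t=5/2: particles 0 and 1 swap velocities; positions: p0=17/2 p1=17/2 p2=13 p3=19; velocities now: v0=-1 v1=1 v2=4 v3=4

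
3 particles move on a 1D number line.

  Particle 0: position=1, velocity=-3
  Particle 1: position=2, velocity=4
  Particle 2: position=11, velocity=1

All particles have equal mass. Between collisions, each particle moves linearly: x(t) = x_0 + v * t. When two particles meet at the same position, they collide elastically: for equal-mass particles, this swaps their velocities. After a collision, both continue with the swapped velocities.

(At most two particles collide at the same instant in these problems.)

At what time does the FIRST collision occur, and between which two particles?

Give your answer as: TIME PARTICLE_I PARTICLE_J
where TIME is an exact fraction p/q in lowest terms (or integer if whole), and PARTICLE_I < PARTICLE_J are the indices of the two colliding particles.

Answer: 3 1 2

Derivation:
Pair (0,1): pos 1,2 vel -3,4 -> not approaching (rel speed -7 <= 0)
Pair (1,2): pos 2,11 vel 4,1 -> gap=9, closing at 3/unit, collide at t=3
Earliest collision: t=3 between 1 and 2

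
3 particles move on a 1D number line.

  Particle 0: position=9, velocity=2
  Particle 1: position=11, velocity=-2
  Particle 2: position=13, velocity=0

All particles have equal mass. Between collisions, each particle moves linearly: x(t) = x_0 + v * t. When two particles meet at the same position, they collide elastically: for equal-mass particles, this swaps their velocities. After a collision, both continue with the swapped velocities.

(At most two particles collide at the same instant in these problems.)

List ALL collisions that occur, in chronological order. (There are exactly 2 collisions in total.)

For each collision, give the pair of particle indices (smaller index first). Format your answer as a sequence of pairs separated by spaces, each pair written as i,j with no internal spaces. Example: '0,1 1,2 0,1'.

Collision at t=1/2: particles 0 and 1 swap velocities; positions: p0=10 p1=10 p2=13; velocities now: v0=-2 v1=2 v2=0
Collision at t=2: particles 1 and 2 swap velocities; positions: p0=7 p1=13 p2=13; velocities now: v0=-2 v1=0 v2=2

Answer: 0,1 1,2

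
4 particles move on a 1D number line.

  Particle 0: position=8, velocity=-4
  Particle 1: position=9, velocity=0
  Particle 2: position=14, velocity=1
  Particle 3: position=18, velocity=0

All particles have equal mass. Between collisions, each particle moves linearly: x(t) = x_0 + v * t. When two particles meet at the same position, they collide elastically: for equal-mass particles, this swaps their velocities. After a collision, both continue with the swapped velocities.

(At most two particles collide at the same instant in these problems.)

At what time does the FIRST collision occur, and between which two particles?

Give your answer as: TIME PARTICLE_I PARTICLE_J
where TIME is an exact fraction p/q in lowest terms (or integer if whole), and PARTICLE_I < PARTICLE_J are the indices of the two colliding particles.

Pair (0,1): pos 8,9 vel -4,0 -> not approaching (rel speed -4 <= 0)
Pair (1,2): pos 9,14 vel 0,1 -> not approaching (rel speed -1 <= 0)
Pair (2,3): pos 14,18 vel 1,0 -> gap=4, closing at 1/unit, collide at t=4
Earliest collision: t=4 between 2 and 3

Answer: 4 2 3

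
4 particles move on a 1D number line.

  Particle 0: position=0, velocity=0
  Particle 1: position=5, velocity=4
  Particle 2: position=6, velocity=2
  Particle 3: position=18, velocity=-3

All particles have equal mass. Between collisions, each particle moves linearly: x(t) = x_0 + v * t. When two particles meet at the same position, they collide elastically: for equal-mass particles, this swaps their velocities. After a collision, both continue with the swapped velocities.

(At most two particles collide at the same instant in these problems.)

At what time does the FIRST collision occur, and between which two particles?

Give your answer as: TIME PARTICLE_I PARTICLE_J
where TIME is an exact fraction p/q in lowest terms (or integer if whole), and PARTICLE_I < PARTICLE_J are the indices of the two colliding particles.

Answer: 1/2 1 2

Derivation:
Pair (0,1): pos 0,5 vel 0,4 -> not approaching (rel speed -4 <= 0)
Pair (1,2): pos 5,6 vel 4,2 -> gap=1, closing at 2/unit, collide at t=1/2
Pair (2,3): pos 6,18 vel 2,-3 -> gap=12, closing at 5/unit, collide at t=12/5
Earliest collision: t=1/2 between 1 and 2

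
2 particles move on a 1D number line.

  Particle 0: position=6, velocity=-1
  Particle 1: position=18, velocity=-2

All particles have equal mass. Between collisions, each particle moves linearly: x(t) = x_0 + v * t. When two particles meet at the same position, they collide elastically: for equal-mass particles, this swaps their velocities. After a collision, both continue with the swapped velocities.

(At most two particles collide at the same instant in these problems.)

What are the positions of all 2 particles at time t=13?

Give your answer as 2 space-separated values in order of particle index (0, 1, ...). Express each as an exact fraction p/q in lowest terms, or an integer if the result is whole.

Answer: -8 -7

Derivation:
Collision at t=12: particles 0 and 1 swap velocities; positions: p0=-6 p1=-6; velocities now: v0=-2 v1=-1
Advance to t=13 (no further collisions before then); velocities: v0=-2 v1=-1; positions = -8 -7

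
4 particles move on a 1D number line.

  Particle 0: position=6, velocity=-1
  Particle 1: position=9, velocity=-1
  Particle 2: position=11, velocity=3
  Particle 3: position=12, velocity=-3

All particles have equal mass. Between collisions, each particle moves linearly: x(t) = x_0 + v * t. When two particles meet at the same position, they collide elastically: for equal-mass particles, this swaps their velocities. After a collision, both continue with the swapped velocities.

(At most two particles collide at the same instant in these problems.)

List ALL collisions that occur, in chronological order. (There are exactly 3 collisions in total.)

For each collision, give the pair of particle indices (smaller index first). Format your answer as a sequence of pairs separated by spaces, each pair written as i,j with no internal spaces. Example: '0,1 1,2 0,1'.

Answer: 2,3 1,2 0,1

Derivation:
Collision at t=1/6: particles 2 and 3 swap velocities; positions: p0=35/6 p1=53/6 p2=23/2 p3=23/2; velocities now: v0=-1 v1=-1 v2=-3 v3=3
Collision at t=3/2: particles 1 and 2 swap velocities; positions: p0=9/2 p1=15/2 p2=15/2 p3=31/2; velocities now: v0=-1 v1=-3 v2=-1 v3=3
Collision at t=3: particles 0 and 1 swap velocities; positions: p0=3 p1=3 p2=6 p3=20; velocities now: v0=-3 v1=-1 v2=-1 v3=3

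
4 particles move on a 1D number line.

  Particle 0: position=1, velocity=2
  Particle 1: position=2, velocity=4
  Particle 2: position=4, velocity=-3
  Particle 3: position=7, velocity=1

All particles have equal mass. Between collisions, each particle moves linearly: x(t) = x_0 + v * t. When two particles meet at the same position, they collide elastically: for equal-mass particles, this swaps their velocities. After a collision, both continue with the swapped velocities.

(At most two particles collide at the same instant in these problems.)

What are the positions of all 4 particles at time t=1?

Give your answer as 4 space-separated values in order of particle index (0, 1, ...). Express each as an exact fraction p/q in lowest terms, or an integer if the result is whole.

Answer: 1 3 6 8

Derivation:
Collision at t=2/7: particles 1 and 2 swap velocities; positions: p0=11/7 p1=22/7 p2=22/7 p3=51/7; velocities now: v0=2 v1=-3 v2=4 v3=1
Collision at t=3/5: particles 0 and 1 swap velocities; positions: p0=11/5 p1=11/5 p2=22/5 p3=38/5; velocities now: v0=-3 v1=2 v2=4 v3=1
Advance to t=1 (no further collisions before then); velocities: v0=-3 v1=2 v2=4 v3=1; positions = 1 3 6 8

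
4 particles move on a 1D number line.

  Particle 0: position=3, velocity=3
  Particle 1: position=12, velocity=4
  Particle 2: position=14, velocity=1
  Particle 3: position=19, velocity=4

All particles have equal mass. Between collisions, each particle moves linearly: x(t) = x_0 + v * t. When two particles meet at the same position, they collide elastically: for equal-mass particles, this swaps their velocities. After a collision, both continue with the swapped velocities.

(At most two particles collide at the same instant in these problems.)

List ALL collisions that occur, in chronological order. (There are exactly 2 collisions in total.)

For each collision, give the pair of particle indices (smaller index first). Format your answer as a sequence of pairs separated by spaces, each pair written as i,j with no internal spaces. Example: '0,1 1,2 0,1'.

Answer: 1,2 0,1

Derivation:
Collision at t=2/3: particles 1 and 2 swap velocities; positions: p0=5 p1=44/3 p2=44/3 p3=65/3; velocities now: v0=3 v1=1 v2=4 v3=4
Collision at t=11/2: particles 0 and 1 swap velocities; positions: p0=39/2 p1=39/2 p2=34 p3=41; velocities now: v0=1 v1=3 v2=4 v3=4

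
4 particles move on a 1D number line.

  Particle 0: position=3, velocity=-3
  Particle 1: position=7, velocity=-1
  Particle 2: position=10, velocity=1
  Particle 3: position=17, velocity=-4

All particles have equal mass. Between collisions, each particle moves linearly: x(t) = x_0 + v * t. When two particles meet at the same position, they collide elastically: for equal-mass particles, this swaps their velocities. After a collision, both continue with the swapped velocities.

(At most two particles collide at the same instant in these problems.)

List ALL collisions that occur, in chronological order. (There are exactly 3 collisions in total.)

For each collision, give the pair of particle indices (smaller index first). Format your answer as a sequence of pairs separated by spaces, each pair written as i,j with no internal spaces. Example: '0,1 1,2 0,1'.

Collision at t=7/5: particles 2 and 3 swap velocities; positions: p0=-6/5 p1=28/5 p2=57/5 p3=57/5; velocities now: v0=-3 v1=-1 v2=-4 v3=1
Collision at t=10/3: particles 1 and 2 swap velocities; positions: p0=-7 p1=11/3 p2=11/3 p3=40/3; velocities now: v0=-3 v1=-4 v2=-1 v3=1
Collision at t=14: particles 0 and 1 swap velocities; positions: p0=-39 p1=-39 p2=-7 p3=24; velocities now: v0=-4 v1=-3 v2=-1 v3=1

Answer: 2,3 1,2 0,1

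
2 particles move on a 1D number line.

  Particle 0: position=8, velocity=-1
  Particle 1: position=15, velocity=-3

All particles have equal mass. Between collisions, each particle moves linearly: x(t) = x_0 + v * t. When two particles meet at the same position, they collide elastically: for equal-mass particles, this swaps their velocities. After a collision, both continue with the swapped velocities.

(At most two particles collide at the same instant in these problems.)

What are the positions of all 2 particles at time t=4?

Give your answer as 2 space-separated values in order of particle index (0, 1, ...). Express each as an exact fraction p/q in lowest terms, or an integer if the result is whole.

Collision at t=7/2: particles 0 and 1 swap velocities; positions: p0=9/2 p1=9/2; velocities now: v0=-3 v1=-1
Advance to t=4 (no further collisions before then); velocities: v0=-3 v1=-1; positions = 3 4

Answer: 3 4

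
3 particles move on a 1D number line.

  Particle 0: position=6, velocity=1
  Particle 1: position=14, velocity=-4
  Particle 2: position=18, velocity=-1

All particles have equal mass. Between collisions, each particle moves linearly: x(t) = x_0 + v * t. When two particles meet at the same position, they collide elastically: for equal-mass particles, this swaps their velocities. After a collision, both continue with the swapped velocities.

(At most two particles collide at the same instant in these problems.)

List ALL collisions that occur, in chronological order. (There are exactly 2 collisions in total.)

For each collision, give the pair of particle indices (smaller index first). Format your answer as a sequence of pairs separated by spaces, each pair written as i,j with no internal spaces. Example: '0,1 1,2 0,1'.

Answer: 0,1 1,2

Derivation:
Collision at t=8/5: particles 0 and 1 swap velocities; positions: p0=38/5 p1=38/5 p2=82/5; velocities now: v0=-4 v1=1 v2=-1
Collision at t=6: particles 1 and 2 swap velocities; positions: p0=-10 p1=12 p2=12; velocities now: v0=-4 v1=-1 v2=1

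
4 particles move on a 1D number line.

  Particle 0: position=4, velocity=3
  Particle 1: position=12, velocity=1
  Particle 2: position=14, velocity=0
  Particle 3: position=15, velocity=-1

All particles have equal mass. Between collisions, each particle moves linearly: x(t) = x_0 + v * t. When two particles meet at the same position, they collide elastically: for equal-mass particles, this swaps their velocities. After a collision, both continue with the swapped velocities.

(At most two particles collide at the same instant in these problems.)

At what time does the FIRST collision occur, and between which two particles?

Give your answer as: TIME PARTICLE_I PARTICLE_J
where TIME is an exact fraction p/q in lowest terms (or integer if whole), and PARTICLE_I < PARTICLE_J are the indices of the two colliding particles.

Pair (0,1): pos 4,12 vel 3,1 -> gap=8, closing at 2/unit, collide at t=4
Pair (1,2): pos 12,14 vel 1,0 -> gap=2, closing at 1/unit, collide at t=2
Pair (2,3): pos 14,15 vel 0,-1 -> gap=1, closing at 1/unit, collide at t=1
Earliest collision: t=1 between 2 and 3

Answer: 1 2 3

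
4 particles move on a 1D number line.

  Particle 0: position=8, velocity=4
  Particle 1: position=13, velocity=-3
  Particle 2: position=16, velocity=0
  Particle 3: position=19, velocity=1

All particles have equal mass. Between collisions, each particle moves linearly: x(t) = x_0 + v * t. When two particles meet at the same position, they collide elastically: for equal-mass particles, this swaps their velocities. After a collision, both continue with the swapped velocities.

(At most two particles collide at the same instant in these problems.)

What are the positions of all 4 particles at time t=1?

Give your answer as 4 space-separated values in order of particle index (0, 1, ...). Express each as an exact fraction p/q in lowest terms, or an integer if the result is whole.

Answer: 10 12 16 20

Derivation:
Collision at t=5/7: particles 0 and 1 swap velocities; positions: p0=76/7 p1=76/7 p2=16 p3=138/7; velocities now: v0=-3 v1=4 v2=0 v3=1
Advance to t=1 (no further collisions before then); velocities: v0=-3 v1=4 v2=0 v3=1; positions = 10 12 16 20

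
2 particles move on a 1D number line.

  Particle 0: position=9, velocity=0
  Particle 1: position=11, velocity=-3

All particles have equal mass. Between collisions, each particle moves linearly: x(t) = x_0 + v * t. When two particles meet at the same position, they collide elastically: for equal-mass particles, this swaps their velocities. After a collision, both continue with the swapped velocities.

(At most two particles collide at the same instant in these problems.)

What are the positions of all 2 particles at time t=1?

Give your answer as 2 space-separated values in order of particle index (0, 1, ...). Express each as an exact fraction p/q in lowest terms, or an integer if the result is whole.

Collision at t=2/3: particles 0 and 1 swap velocities; positions: p0=9 p1=9; velocities now: v0=-3 v1=0
Advance to t=1 (no further collisions before then); velocities: v0=-3 v1=0; positions = 8 9

Answer: 8 9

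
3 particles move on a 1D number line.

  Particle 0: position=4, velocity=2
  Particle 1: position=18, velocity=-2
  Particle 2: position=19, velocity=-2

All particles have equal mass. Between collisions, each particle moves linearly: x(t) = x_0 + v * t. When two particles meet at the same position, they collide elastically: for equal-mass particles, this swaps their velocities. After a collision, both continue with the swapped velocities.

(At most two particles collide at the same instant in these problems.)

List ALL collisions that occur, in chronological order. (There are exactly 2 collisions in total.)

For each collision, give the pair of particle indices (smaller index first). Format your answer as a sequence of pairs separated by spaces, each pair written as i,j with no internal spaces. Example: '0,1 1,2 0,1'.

Collision at t=7/2: particles 0 and 1 swap velocities; positions: p0=11 p1=11 p2=12; velocities now: v0=-2 v1=2 v2=-2
Collision at t=15/4: particles 1 and 2 swap velocities; positions: p0=21/2 p1=23/2 p2=23/2; velocities now: v0=-2 v1=-2 v2=2

Answer: 0,1 1,2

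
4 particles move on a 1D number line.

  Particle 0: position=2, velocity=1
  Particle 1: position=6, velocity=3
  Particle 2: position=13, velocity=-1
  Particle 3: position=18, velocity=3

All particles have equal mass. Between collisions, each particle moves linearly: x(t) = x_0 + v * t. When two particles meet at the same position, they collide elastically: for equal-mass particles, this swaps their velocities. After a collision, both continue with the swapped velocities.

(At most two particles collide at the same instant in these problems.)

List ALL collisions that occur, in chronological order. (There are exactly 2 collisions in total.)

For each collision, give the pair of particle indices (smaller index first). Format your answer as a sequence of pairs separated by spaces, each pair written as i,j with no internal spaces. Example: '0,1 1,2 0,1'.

Answer: 1,2 0,1

Derivation:
Collision at t=7/4: particles 1 and 2 swap velocities; positions: p0=15/4 p1=45/4 p2=45/4 p3=93/4; velocities now: v0=1 v1=-1 v2=3 v3=3
Collision at t=11/2: particles 0 and 1 swap velocities; positions: p0=15/2 p1=15/2 p2=45/2 p3=69/2; velocities now: v0=-1 v1=1 v2=3 v3=3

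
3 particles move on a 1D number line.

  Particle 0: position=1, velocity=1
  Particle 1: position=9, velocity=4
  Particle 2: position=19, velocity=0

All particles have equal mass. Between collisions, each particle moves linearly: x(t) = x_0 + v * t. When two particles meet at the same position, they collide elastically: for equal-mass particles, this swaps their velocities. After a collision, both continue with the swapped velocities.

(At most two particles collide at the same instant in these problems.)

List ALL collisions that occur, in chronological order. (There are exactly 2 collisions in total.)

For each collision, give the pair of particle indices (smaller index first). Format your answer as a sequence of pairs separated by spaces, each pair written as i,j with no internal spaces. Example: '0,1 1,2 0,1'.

Collision at t=5/2: particles 1 and 2 swap velocities; positions: p0=7/2 p1=19 p2=19; velocities now: v0=1 v1=0 v2=4
Collision at t=18: particles 0 and 1 swap velocities; positions: p0=19 p1=19 p2=81; velocities now: v0=0 v1=1 v2=4

Answer: 1,2 0,1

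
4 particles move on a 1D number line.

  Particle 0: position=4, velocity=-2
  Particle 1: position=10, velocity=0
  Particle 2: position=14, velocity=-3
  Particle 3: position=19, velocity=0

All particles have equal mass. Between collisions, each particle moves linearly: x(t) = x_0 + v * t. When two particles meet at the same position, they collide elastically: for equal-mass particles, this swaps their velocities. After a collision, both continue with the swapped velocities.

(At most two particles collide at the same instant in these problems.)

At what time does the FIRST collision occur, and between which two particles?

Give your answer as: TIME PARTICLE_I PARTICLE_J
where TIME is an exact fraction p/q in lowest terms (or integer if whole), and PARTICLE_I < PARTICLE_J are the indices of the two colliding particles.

Answer: 4/3 1 2

Derivation:
Pair (0,1): pos 4,10 vel -2,0 -> not approaching (rel speed -2 <= 0)
Pair (1,2): pos 10,14 vel 0,-3 -> gap=4, closing at 3/unit, collide at t=4/3
Pair (2,3): pos 14,19 vel -3,0 -> not approaching (rel speed -3 <= 0)
Earliest collision: t=4/3 between 1 and 2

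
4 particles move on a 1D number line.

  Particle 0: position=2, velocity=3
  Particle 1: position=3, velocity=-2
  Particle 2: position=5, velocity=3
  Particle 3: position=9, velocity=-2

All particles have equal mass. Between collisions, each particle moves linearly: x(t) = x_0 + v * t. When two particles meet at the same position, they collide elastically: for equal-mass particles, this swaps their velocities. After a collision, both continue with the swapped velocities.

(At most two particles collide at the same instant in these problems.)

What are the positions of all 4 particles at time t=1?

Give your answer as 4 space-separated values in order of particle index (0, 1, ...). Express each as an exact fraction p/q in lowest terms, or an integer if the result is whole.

Answer: 1 5 7 8

Derivation:
Collision at t=1/5: particles 0 and 1 swap velocities; positions: p0=13/5 p1=13/5 p2=28/5 p3=43/5; velocities now: v0=-2 v1=3 v2=3 v3=-2
Collision at t=4/5: particles 2 and 3 swap velocities; positions: p0=7/5 p1=22/5 p2=37/5 p3=37/5; velocities now: v0=-2 v1=3 v2=-2 v3=3
Advance to t=1 (no further collisions before then); velocities: v0=-2 v1=3 v2=-2 v3=3; positions = 1 5 7 8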